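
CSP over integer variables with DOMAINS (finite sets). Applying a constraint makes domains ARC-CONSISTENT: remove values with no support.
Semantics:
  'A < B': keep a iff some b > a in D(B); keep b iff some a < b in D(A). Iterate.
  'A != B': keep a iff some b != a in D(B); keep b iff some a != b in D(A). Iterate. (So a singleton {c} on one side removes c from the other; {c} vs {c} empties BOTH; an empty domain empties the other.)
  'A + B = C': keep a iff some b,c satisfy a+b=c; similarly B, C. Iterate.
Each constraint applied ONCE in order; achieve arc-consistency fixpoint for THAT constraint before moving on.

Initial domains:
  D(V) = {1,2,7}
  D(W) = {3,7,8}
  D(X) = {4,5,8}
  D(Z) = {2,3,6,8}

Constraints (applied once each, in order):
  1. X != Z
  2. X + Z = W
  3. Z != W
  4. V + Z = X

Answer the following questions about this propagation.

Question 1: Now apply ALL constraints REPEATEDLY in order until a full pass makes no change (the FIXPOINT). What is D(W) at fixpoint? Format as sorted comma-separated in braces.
pass 0 (initial): D(W)={3,7,8}
pass 1: V {1,2,7}->{1,2}; W {3,7,8}->{7,8}; X {4,5,8}->{4,5}; Z {2,3,6,8}->{2,3}
pass 2: no change
Fixpoint after 2 passes: D(W) = {7,8}

Answer: {7,8}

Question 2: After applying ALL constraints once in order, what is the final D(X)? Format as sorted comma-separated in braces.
Answer: {4,5}

Derivation:
Constraint 1 (X != Z) on D(X)={4,5,8} D(Z)={2,3,6,8}: no change
Constraint 2 (X + Z = W) on D(X)={4,5,8} D(Z)={2,3,6,8} D(W)={3,7,8}: X {4,5,8}->{4,5}; Z {2,3,6,8}->{2,3}; W {3,7,8}->{7,8}
Constraint 3 (Z != W) on D(Z)={2,3} D(W)={7,8}: no change
Constraint 4 (V + Z = X) on D(V)={1,2,7} D(Z)={2,3} D(X)={4,5}: V {1,2,7}->{1,2}
So after all 4 constraints: D(X) = {4,5}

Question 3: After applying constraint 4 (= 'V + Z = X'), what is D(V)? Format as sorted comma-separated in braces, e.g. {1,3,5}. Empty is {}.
Constraint 1 (X != Z) on D(X)={4,5,8} D(Z)={2,3,6,8}: no change
Constraint 2 (X + Z = W) on D(X)={4,5,8} D(Z)={2,3,6,8} D(W)={3,7,8}: X {4,5,8}->{4,5}; Z {2,3,6,8}->{2,3}; W {3,7,8}->{7,8}
Constraint 3 (Z != W) on D(Z)={2,3} D(W)={7,8}: no change
Constraint 4 (V + Z = X) on D(V)={1,2,7} D(Z)={2,3} D(X)={4,5}: V {1,2,7}->{1,2}
So after constraint 4: D(V) = {1,2}

Answer: {1,2}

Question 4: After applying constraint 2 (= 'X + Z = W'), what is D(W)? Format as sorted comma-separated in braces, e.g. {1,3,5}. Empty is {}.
Constraint 1 (X != Z) on D(X)={4,5,8} D(Z)={2,3,6,8}: no change
Constraint 2 (X + Z = W) on D(X)={4,5,8} D(Z)={2,3,6,8} D(W)={3,7,8}: X {4,5,8}->{4,5}; Z {2,3,6,8}->{2,3}; W {3,7,8}->{7,8}
So after constraint 2: D(W) = {7,8}

Answer: {7,8}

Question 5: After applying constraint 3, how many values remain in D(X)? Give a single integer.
Constraint 1 (X != Z) on D(X)={4,5,8} D(Z)={2,3,6,8}: no change
Constraint 2 (X + Z = W) on D(X)={4,5,8} D(Z)={2,3,6,8} D(W)={3,7,8}: X {4,5,8}->{4,5}; Z {2,3,6,8}->{2,3}; W {3,7,8}->{7,8}
Constraint 3 (Z != W) on D(Z)={2,3} D(W)={7,8}: no change
So after constraint 3: D(X)={4,5}, size = 2

Answer: 2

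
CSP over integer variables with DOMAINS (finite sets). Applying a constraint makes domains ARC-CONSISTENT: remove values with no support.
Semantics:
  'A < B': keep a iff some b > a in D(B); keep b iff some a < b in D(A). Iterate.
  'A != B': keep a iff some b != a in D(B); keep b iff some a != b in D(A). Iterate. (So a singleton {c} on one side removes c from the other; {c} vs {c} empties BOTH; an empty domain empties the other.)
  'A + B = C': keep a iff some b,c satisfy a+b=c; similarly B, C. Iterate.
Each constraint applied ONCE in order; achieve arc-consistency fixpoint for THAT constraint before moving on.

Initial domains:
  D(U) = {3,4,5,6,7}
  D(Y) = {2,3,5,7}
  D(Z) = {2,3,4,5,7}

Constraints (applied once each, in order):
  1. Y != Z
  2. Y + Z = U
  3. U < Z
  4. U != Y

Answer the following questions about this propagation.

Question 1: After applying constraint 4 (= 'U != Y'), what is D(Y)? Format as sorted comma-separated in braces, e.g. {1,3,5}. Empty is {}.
Constraint 1 (Y != Z) on D(Y)={2,3,5,7} D(Z)={2,3,4,5,7}: no change
Constraint 2 (Y + Z = U) on D(Y)={2,3,5,7} D(Z)={2,3,4,5,7} D(U)={3,4,5,6,7}: Y {2,3,5,7}->{2,3,5}; Z {2,3,4,5,7}->{2,3,4,5}; U {3,4,5,6,7}->{4,5,6,7}
Constraint 3 (U < Z) on D(U)={4,5,6,7} D(Z)={2,3,4,5}: U {4,5,6,7}->{4}; Z {2,3,4,5}->{5}
Constraint 4 (U != Y) on D(U)={4} D(Y)={2,3,5}: no change
So after constraint 4: D(Y) = {2,3,5}

Answer: {2,3,5}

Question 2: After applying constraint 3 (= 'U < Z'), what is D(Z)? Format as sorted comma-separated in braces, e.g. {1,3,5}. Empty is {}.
Constraint 1 (Y != Z) on D(Y)={2,3,5,7} D(Z)={2,3,4,5,7}: no change
Constraint 2 (Y + Z = U) on D(Y)={2,3,5,7} D(Z)={2,3,4,5,7} D(U)={3,4,5,6,7}: Y {2,3,5,7}->{2,3,5}; Z {2,3,4,5,7}->{2,3,4,5}; U {3,4,5,6,7}->{4,5,6,7}
Constraint 3 (U < Z) on D(U)={4,5,6,7} D(Z)={2,3,4,5}: U {4,5,6,7}->{4}; Z {2,3,4,5}->{5}
So after constraint 3: D(Z) = {5}

Answer: {5}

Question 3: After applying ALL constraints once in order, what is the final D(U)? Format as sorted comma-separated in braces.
Answer: {4}

Derivation:
Constraint 1 (Y != Z) on D(Y)={2,3,5,7} D(Z)={2,3,4,5,7}: no change
Constraint 2 (Y + Z = U) on D(Y)={2,3,5,7} D(Z)={2,3,4,5,7} D(U)={3,4,5,6,7}: Y {2,3,5,7}->{2,3,5}; Z {2,3,4,5,7}->{2,3,4,5}; U {3,4,5,6,7}->{4,5,6,7}
Constraint 3 (U < Z) on D(U)={4,5,6,7} D(Z)={2,3,4,5}: U {4,5,6,7}->{4}; Z {2,3,4,5}->{5}
Constraint 4 (U != Y) on D(U)={4} D(Y)={2,3,5}: no change
So after all 4 constraints: D(U) = {4}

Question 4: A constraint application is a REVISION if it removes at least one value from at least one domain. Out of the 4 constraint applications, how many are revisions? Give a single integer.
Constraint 1 (Y != Z) on D(Y)={2,3,5,7} D(Z)={2,3,4,5,7}: no change => not a revision
Constraint 2 (Y + Z = U) on D(Y)={2,3,5,7} D(Z)={2,3,4,5,7} D(U)={3,4,5,6,7}: Y {2,3,5,7}->{2,3,5}; Z {2,3,4,5,7}->{2,3,4,5}; U {3,4,5,6,7}->{4,5,6,7} => REVISION
Constraint 3 (U < Z) on D(U)={4,5,6,7} D(Z)={2,3,4,5}: U {4,5,6,7}->{4}; Z {2,3,4,5}->{5} => REVISION
Constraint 4 (U != Y) on D(U)={4} D(Y)={2,3,5}: no change => not a revision
Total revisions = 2

Answer: 2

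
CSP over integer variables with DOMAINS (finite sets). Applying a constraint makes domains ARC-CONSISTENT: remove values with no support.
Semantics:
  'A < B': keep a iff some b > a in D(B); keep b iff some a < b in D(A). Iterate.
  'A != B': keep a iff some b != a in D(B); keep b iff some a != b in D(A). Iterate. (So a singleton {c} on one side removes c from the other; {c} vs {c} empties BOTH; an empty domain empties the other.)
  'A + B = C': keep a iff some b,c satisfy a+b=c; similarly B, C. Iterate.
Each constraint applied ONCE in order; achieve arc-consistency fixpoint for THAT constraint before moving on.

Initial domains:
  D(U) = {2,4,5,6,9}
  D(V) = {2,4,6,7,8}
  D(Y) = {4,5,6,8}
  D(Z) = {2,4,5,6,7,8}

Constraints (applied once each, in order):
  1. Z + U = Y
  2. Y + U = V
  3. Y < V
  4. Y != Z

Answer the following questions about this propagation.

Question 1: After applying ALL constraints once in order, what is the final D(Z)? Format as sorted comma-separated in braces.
Answer: {2,4,6}

Derivation:
Constraint 1 (Z + U = Y) on D(Z)={2,4,5,6,7,8} D(U)={2,4,5,6,9} D(Y)={4,5,6,8}: Z {2,4,5,6,7,8}->{2,4,6}; U {2,4,5,6,9}->{2,4,6}; Y {4,5,6,8}->{4,6,8}
Constraint 2 (Y + U = V) on D(Y)={4,6,8} D(U)={2,4,6} D(V)={2,4,6,7,8}: Y {4,6,8}->{4,6}; U {2,4,6}->{2,4}; V {2,4,6,7,8}->{6,8}
Constraint 3 (Y < V) on D(Y)={4,6} D(V)={6,8}: no change
Constraint 4 (Y != Z) on D(Y)={4,6} D(Z)={2,4,6}: no change
So after all 4 constraints: D(Z) = {2,4,6}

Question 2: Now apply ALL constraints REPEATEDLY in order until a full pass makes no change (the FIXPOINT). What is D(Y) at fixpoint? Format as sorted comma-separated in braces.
Answer: {4,6}

Derivation:
pass 0 (initial): D(Y)={4,5,6,8}
pass 1: U {2,4,5,6,9}->{2,4}; V {2,4,6,7,8}->{6,8}; Y {4,5,6,8}->{4,6}; Z {2,4,5,6,7,8}->{2,4,6}
pass 2: Z {2,4,6}->{2,4}
pass 3: no change
Fixpoint after 3 passes: D(Y) = {4,6}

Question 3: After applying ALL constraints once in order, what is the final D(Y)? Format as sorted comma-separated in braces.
Constraint 1 (Z + U = Y) on D(Z)={2,4,5,6,7,8} D(U)={2,4,5,6,9} D(Y)={4,5,6,8}: Z {2,4,5,6,7,8}->{2,4,6}; U {2,4,5,6,9}->{2,4,6}; Y {4,5,6,8}->{4,6,8}
Constraint 2 (Y + U = V) on D(Y)={4,6,8} D(U)={2,4,6} D(V)={2,4,6,7,8}: Y {4,6,8}->{4,6}; U {2,4,6}->{2,4}; V {2,4,6,7,8}->{6,8}
Constraint 3 (Y < V) on D(Y)={4,6} D(V)={6,8}: no change
Constraint 4 (Y != Z) on D(Y)={4,6} D(Z)={2,4,6}: no change
So after all 4 constraints: D(Y) = {4,6}

Answer: {4,6}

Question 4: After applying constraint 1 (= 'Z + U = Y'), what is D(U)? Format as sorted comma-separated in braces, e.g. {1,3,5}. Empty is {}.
Constraint 1 (Z + U = Y) on D(Z)={2,4,5,6,7,8} D(U)={2,4,5,6,9} D(Y)={4,5,6,8}: Z {2,4,5,6,7,8}->{2,4,6}; U {2,4,5,6,9}->{2,4,6}; Y {4,5,6,8}->{4,6,8}
So after constraint 1: D(U) = {2,4,6}

Answer: {2,4,6}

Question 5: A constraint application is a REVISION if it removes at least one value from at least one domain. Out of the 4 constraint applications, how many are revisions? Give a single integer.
Constraint 1 (Z + U = Y) on D(Z)={2,4,5,6,7,8} D(U)={2,4,5,6,9} D(Y)={4,5,6,8}: Z {2,4,5,6,7,8}->{2,4,6}; U {2,4,5,6,9}->{2,4,6}; Y {4,5,6,8}->{4,6,8} => REVISION
Constraint 2 (Y + U = V) on D(Y)={4,6,8} D(U)={2,4,6} D(V)={2,4,6,7,8}: Y {4,6,8}->{4,6}; U {2,4,6}->{2,4}; V {2,4,6,7,8}->{6,8} => REVISION
Constraint 3 (Y < V) on D(Y)={4,6} D(V)={6,8}: no change => not a revision
Constraint 4 (Y != Z) on D(Y)={4,6} D(Z)={2,4,6}: no change => not a revision
Total revisions = 2

Answer: 2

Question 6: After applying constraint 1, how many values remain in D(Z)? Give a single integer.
Constraint 1 (Z + U = Y) on D(Z)={2,4,5,6,7,8} D(U)={2,4,5,6,9} D(Y)={4,5,6,8}: Z {2,4,5,6,7,8}->{2,4,6}; U {2,4,5,6,9}->{2,4,6}; Y {4,5,6,8}->{4,6,8}
So after constraint 1: D(Z)={2,4,6}, size = 3

Answer: 3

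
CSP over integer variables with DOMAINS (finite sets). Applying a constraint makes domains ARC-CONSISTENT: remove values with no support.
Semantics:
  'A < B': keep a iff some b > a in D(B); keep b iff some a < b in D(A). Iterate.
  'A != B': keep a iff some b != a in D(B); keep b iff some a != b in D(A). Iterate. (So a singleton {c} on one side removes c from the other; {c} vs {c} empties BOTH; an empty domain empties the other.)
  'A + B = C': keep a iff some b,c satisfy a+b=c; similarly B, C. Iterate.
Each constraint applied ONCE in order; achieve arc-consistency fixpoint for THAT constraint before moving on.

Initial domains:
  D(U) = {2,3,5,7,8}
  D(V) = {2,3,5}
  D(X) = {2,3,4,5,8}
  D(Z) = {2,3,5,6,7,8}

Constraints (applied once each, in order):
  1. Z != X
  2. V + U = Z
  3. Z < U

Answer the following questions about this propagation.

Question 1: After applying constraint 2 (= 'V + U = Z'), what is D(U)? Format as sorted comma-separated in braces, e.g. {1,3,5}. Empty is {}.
Answer: {2,3,5}

Derivation:
Constraint 1 (Z != X) on D(Z)={2,3,5,6,7,8} D(X)={2,3,4,5,8}: no change
Constraint 2 (V + U = Z) on D(V)={2,3,5} D(U)={2,3,5,7,8} D(Z)={2,3,5,6,7,8}: U {2,3,5,7,8}->{2,3,5}; Z {2,3,5,6,7,8}->{5,6,7,8}
So after constraint 2: D(U) = {2,3,5}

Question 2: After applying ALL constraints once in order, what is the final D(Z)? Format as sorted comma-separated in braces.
Constraint 1 (Z != X) on D(Z)={2,3,5,6,7,8} D(X)={2,3,4,5,8}: no change
Constraint 2 (V + U = Z) on D(V)={2,3,5} D(U)={2,3,5,7,8} D(Z)={2,3,5,6,7,8}: U {2,3,5,7,8}->{2,3,5}; Z {2,3,5,6,7,8}->{5,6,7,8}
Constraint 3 (Z < U) on D(Z)={5,6,7,8} D(U)={2,3,5}: Z {5,6,7,8}->{}; U {2,3,5}->{}
So after all 3 constraints: D(Z) = {}

Answer: {}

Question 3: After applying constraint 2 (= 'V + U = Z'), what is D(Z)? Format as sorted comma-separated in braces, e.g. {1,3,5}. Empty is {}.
Answer: {5,6,7,8}

Derivation:
Constraint 1 (Z != X) on D(Z)={2,3,5,6,7,8} D(X)={2,3,4,5,8}: no change
Constraint 2 (V + U = Z) on D(V)={2,3,5} D(U)={2,3,5,7,8} D(Z)={2,3,5,6,7,8}: U {2,3,5,7,8}->{2,3,5}; Z {2,3,5,6,7,8}->{5,6,7,8}
So after constraint 2: D(Z) = {5,6,7,8}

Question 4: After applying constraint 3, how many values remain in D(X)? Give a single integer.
Answer: 5

Derivation:
Constraint 1 (Z != X) on D(Z)={2,3,5,6,7,8} D(X)={2,3,4,5,8}: no change
Constraint 2 (V + U = Z) on D(V)={2,3,5} D(U)={2,3,5,7,8} D(Z)={2,3,5,6,7,8}: U {2,3,5,7,8}->{2,3,5}; Z {2,3,5,6,7,8}->{5,6,7,8}
Constraint 3 (Z < U) on D(Z)={5,6,7,8} D(U)={2,3,5}: Z {5,6,7,8}->{}; U {2,3,5}->{}
So after constraint 3: D(X)={2,3,4,5,8}, size = 5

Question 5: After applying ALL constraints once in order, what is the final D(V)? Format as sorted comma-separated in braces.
Answer: {2,3,5}

Derivation:
Constraint 1 (Z != X) on D(Z)={2,3,5,6,7,8} D(X)={2,3,4,5,8}: no change
Constraint 2 (V + U = Z) on D(V)={2,3,5} D(U)={2,3,5,7,8} D(Z)={2,3,5,6,7,8}: U {2,3,5,7,8}->{2,3,5}; Z {2,3,5,6,7,8}->{5,6,7,8}
Constraint 3 (Z < U) on D(Z)={5,6,7,8} D(U)={2,3,5}: Z {5,6,7,8}->{}; U {2,3,5}->{}
So after all 3 constraints: D(V) = {2,3,5}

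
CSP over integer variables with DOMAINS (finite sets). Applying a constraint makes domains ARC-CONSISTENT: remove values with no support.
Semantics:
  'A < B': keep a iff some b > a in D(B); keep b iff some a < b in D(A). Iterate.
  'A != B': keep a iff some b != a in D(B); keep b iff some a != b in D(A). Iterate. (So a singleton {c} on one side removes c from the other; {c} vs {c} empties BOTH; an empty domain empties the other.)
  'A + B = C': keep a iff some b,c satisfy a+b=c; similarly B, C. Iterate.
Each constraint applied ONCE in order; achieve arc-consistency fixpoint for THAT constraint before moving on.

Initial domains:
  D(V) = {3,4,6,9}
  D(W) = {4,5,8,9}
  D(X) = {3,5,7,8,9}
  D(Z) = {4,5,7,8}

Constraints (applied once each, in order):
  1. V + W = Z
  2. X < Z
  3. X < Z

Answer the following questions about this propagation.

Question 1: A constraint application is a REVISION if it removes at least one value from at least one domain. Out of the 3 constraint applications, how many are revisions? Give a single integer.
Answer: 2

Derivation:
Constraint 1 (V + W = Z) on D(V)={3,4,6,9} D(W)={4,5,8,9} D(Z)={4,5,7,8}: V {3,4,6,9}->{3,4}; W {4,5,8,9}->{4,5}; Z {4,5,7,8}->{7,8} => REVISION
Constraint 2 (X < Z) on D(X)={3,5,7,8,9} D(Z)={7,8}: X {3,5,7,8,9}->{3,5,7} => REVISION
Constraint 3 (X < Z) on D(X)={3,5,7} D(Z)={7,8}: no change => not a revision
Total revisions = 2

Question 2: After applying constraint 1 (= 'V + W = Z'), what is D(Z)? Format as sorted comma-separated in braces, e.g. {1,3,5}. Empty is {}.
Constraint 1 (V + W = Z) on D(V)={3,4,6,9} D(W)={4,5,8,9} D(Z)={4,5,7,8}: V {3,4,6,9}->{3,4}; W {4,5,8,9}->{4,5}; Z {4,5,7,8}->{7,8}
So after constraint 1: D(Z) = {7,8}

Answer: {7,8}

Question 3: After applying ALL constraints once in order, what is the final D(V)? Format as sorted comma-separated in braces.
Constraint 1 (V + W = Z) on D(V)={3,4,6,9} D(W)={4,5,8,9} D(Z)={4,5,7,8}: V {3,4,6,9}->{3,4}; W {4,5,8,9}->{4,5}; Z {4,5,7,8}->{7,8}
Constraint 2 (X < Z) on D(X)={3,5,7,8,9} D(Z)={7,8}: X {3,5,7,8,9}->{3,5,7}
Constraint 3 (X < Z) on D(X)={3,5,7} D(Z)={7,8}: no change
So after all 3 constraints: D(V) = {3,4}

Answer: {3,4}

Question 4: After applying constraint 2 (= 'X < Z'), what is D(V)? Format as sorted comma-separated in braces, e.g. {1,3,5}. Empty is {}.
Answer: {3,4}

Derivation:
Constraint 1 (V + W = Z) on D(V)={3,4,6,9} D(W)={4,5,8,9} D(Z)={4,5,7,8}: V {3,4,6,9}->{3,4}; W {4,5,8,9}->{4,5}; Z {4,5,7,8}->{7,8}
Constraint 2 (X < Z) on D(X)={3,5,7,8,9} D(Z)={7,8}: X {3,5,7,8,9}->{3,5,7}
So after constraint 2: D(V) = {3,4}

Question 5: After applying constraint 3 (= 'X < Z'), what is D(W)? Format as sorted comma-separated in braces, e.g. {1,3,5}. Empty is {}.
Answer: {4,5}

Derivation:
Constraint 1 (V + W = Z) on D(V)={3,4,6,9} D(W)={4,5,8,9} D(Z)={4,5,7,8}: V {3,4,6,9}->{3,4}; W {4,5,8,9}->{4,5}; Z {4,5,7,8}->{7,8}
Constraint 2 (X < Z) on D(X)={3,5,7,8,9} D(Z)={7,8}: X {3,5,7,8,9}->{3,5,7}
Constraint 3 (X < Z) on D(X)={3,5,7} D(Z)={7,8}: no change
So after constraint 3: D(W) = {4,5}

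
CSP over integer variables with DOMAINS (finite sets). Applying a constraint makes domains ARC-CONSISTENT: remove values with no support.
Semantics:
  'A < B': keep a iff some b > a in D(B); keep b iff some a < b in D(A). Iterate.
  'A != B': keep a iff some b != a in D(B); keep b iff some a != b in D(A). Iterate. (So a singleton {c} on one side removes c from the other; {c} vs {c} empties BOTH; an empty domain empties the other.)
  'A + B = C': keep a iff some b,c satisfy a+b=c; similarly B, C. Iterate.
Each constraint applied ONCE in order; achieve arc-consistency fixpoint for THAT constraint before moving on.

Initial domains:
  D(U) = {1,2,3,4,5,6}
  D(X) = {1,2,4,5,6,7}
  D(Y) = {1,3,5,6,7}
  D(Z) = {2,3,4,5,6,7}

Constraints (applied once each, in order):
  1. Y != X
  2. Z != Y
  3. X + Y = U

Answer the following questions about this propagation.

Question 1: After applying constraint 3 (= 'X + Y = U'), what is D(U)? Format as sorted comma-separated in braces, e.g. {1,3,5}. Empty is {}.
Answer: {2,3,4,5,6}

Derivation:
Constraint 1 (Y != X) on D(Y)={1,3,5,6,7} D(X)={1,2,4,5,6,7}: no change
Constraint 2 (Z != Y) on D(Z)={2,3,4,5,6,7} D(Y)={1,3,5,6,7}: no change
Constraint 3 (X + Y = U) on D(X)={1,2,4,5,6,7} D(Y)={1,3,5,6,7} D(U)={1,2,3,4,5,6}: X {1,2,4,5,6,7}->{1,2,4,5}; Y {1,3,5,6,7}->{1,3,5}; U {1,2,3,4,5,6}->{2,3,4,5,6}
So after constraint 3: D(U) = {2,3,4,5,6}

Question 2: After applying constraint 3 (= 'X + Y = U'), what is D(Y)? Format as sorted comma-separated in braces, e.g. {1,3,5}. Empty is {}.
Constraint 1 (Y != X) on D(Y)={1,3,5,6,7} D(X)={1,2,4,5,6,7}: no change
Constraint 2 (Z != Y) on D(Z)={2,3,4,5,6,7} D(Y)={1,3,5,6,7}: no change
Constraint 3 (X + Y = U) on D(X)={1,2,4,5,6,7} D(Y)={1,3,5,6,7} D(U)={1,2,3,4,5,6}: X {1,2,4,5,6,7}->{1,2,4,5}; Y {1,3,5,6,7}->{1,3,5}; U {1,2,3,4,5,6}->{2,3,4,5,6}
So after constraint 3: D(Y) = {1,3,5}

Answer: {1,3,5}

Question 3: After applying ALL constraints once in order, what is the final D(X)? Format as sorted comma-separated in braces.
Constraint 1 (Y != X) on D(Y)={1,3,5,6,7} D(X)={1,2,4,5,6,7}: no change
Constraint 2 (Z != Y) on D(Z)={2,3,4,5,6,7} D(Y)={1,3,5,6,7}: no change
Constraint 3 (X + Y = U) on D(X)={1,2,4,5,6,7} D(Y)={1,3,5,6,7} D(U)={1,2,3,4,5,6}: X {1,2,4,5,6,7}->{1,2,4,5}; Y {1,3,5,6,7}->{1,3,5}; U {1,2,3,4,5,6}->{2,3,4,5,6}
So after all 3 constraints: D(X) = {1,2,4,5}

Answer: {1,2,4,5}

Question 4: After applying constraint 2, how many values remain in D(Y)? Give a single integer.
Answer: 5

Derivation:
Constraint 1 (Y != X) on D(Y)={1,3,5,6,7} D(X)={1,2,4,5,6,7}: no change
Constraint 2 (Z != Y) on D(Z)={2,3,4,5,6,7} D(Y)={1,3,5,6,7}: no change
So after constraint 2: D(Y)={1,3,5,6,7}, size = 5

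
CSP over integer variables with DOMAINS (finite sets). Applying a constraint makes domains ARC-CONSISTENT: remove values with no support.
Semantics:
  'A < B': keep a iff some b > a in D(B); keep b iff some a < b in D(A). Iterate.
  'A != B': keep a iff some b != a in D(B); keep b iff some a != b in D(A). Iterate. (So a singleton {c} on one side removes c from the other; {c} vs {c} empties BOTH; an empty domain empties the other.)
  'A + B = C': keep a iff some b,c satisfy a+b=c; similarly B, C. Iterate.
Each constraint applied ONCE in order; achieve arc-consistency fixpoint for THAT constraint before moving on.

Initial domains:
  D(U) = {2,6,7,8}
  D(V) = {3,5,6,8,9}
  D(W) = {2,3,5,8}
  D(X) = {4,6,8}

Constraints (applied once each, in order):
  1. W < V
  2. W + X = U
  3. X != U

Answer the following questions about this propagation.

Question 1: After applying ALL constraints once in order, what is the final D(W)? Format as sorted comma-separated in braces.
Constraint 1 (W < V) on D(W)={2,3,5,8} D(V)={3,5,6,8,9}: no change
Constraint 2 (W + X = U) on D(W)={2,3,5,8} D(X)={4,6,8} D(U)={2,6,7,8}: W {2,3,5,8}->{2,3}; X {4,6,8}->{4,6}; U {2,6,7,8}->{6,7,8}
Constraint 3 (X != U) on D(X)={4,6} D(U)={6,7,8}: no change
So after all 3 constraints: D(W) = {2,3}

Answer: {2,3}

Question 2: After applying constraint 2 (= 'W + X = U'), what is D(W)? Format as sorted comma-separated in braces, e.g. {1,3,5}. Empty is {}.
Constraint 1 (W < V) on D(W)={2,3,5,8} D(V)={3,5,6,8,9}: no change
Constraint 2 (W + X = U) on D(W)={2,3,5,8} D(X)={4,6,8} D(U)={2,6,7,8}: W {2,3,5,8}->{2,3}; X {4,6,8}->{4,6}; U {2,6,7,8}->{6,7,8}
So after constraint 2: D(W) = {2,3}

Answer: {2,3}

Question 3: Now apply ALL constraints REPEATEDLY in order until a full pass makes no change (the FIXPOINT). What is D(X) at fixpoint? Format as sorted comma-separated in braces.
Answer: {4,6}

Derivation:
pass 0 (initial): D(X)={4,6,8}
pass 1: U {2,6,7,8}->{6,7,8}; W {2,3,5,8}->{2,3}; X {4,6,8}->{4,6}
pass 2: no change
Fixpoint after 2 passes: D(X) = {4,6}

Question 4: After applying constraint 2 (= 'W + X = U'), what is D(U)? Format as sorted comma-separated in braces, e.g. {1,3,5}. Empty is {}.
Constraint 1 (W < V) on D(W)={2,3,5,8} D(V)={3,5,6,8,9}: no change
Constraint 2 (W + X = U) on D(W)={2,3,5,8} D(X)={4,6,8} D(U)={2,6,7,8}: W {2,3,5,8}->{2,3}; X {4,6,8}->{4,6}; U {2,6,7,8}->{6,7,8}
So after constraint 2: D(U) = {6,7,8}

Answer: {6,7,8}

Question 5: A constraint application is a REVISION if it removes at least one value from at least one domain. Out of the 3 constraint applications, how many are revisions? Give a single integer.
Constraint 1 (W < V) on D(W)={2,3,5,8} D(V)={3,5,6,8,9}: no change => not a revision
Constraint 2 (W + X = U) on D(W)={2,3,5,8} D(X)={4,6,8} D(U)={2,6,7,8}: W {2,3,5,8}->{2,3}; X {4,6,8}->{4,6}; U {2,6,7,8}->{6,7,8} => REVISION
Constraint 3 (X != U) on D(X)={4,6} D(U)={6,7,8}: no change => not a revision
Total revisions = 1

Answer: 1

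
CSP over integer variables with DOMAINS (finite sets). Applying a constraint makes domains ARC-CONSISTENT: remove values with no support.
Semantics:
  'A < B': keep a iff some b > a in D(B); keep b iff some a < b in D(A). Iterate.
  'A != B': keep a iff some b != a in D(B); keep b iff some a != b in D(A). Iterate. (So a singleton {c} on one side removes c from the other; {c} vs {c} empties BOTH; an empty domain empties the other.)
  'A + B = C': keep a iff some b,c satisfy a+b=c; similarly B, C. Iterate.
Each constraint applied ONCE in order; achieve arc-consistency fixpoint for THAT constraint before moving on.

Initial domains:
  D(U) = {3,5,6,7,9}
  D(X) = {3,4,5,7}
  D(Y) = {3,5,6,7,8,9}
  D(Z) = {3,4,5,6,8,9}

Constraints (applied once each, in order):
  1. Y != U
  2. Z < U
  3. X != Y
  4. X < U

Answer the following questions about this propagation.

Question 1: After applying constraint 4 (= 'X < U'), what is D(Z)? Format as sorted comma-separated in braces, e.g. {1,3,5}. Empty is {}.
Answer: {3,4,5,6,8}

Derivation:
Constraint 1 (Y != U) on D(Y)={3,5,6,7,8,9} D(U)={3,5,6,7,9}: no change
Constraint 2 (Z < U) on D(Z)={3,4,5,6,8,9} D(U)={3,5,6,7,9}: Z {3,4,5,6,8,9}->{3,4,5,6,8}; U {3,5,6,7,9}->{5,6,7,9}
Constraint 3 (X != Y) on D(X)={3,4,5,7} D(Y)={3,5,6,7,8,9}: no change
Constraint 4 (X < U) on D(X)={3,4,5,7} D(U)={5,6,7,9}: no change
So after constraint 4: D(Z) = {3,4,5,6,8}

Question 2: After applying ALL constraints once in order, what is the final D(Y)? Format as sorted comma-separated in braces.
Constraint 1 (Y != U) on D(Y)={3,5,6,7,8,9} D(U)={3,5,6,7,9}: no change
Constraint 2 (Z < U) on D(Z)={3,4,5,6,8,9} D(U)={3,5,6,7,9}: Z {3,4,5,6,8,9}->{3,4,5,6,8}; U {3,5,6,7,9}->{5,6,7,9}
Constraint 3 (X != Y) on D(X)={3,4,5,7} D(Y)={3,5,6,7,8,9}: no change
Constraint 4 (X < U) on D(X)={3,4,5,7} D(U)={5,6,7,9}: no change
So after all 4 constraints: D(Y) = {3,5,6,7,8,9}

Answer: {3,5,6,7,8,9}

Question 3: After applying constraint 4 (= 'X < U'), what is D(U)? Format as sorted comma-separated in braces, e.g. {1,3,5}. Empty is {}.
Constraint 1 (Y != U) on D(Y)={3,5,6,7,8,9} D(U)={3,5,6,7,9}: no change
Constraint 2 (Z < U) on D(Z)={3,4,5,6,8,9} D(U)={3,5,6,7,9}: Z {3,4,5,6,8,9}->{3,4,5,6,8}; U {3,5,6,7,9}->{5,6,7,9}
Constraint 3 (X != Y) on D(X)={3,4,5,7} D(Y)={3,5,6,7,8,9}: no change
Constraint 4 (X < U) on D(X)={3,4,5,7} D(U)={5,6,7,9}: no change
So after constraint 4: D(U) = {5,6,7,9}

Answer: {5,6,7,9}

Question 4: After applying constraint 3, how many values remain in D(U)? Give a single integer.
Answer: 4

Derivation:
Constraint 1 (Y != U) on D(Y)={3,5,6,7,8,9} D(U)={3,5,6,7,9}: no change
Constraint 2 (Z < U) on D(Z)={3,4,5,6,8,9} D(U)={3,5,6,7,9}: Z {3,4,5,6,8,9}->{3,4,5,6,8}; U {3,5,6,7,9}->{5,6,7,9}
Constraint 3 (X != Y) on D(X)={3,4,5,7} D(Y)={3,5,6,7,8,9}: no change
So after constraint 3: D(U)={5,6,7,9}, size = 4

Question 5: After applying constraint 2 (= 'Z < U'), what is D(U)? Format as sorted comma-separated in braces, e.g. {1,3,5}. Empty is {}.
Constraint 1 (Y != U) on D(Y)={3,5,6,7,8,9} D(U)={3,5,6,7,9}: no change
Constraint 2 (Z < U) on D(Z)={3,4,5,6,8,9} D(U)={3,5,6,7,9}: Z {3,4,5,6,8,9}->{3,4,5,6,8}; U {3,5,6,7,9}->{5,6,7,9}
So after constraint 2: D(U) = {5,6,7,9}

Answer: {5,6,7,9}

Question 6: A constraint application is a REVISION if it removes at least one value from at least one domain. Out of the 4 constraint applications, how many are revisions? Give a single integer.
Answer: 1

Derivation:
Constraint 1 (Y != U) on D(Y)={3,5,6,7,8,9} D(U)={3,5,6,7,9}: no change => not a revision
Constraint 2 (Z < U) on D(Z)={3,4,5,6,8,9} D(U)={3,5,6,7,9}: Z {3,4,5,6,8,9}->{3,4,5,6,8}; U {3,5,6,7,9}->{5,6,7,9} => REVISION
Constraint 3 (X != Y) on D(X)={3,4,5,7} D(Y)={3,5,6,7,8,9}: no change => not a revision
Constraint 4 (X < U) on D(X)={3,4,5,7} D(U)={5,6,7,9}: no change => not a revision
Total revisions = 1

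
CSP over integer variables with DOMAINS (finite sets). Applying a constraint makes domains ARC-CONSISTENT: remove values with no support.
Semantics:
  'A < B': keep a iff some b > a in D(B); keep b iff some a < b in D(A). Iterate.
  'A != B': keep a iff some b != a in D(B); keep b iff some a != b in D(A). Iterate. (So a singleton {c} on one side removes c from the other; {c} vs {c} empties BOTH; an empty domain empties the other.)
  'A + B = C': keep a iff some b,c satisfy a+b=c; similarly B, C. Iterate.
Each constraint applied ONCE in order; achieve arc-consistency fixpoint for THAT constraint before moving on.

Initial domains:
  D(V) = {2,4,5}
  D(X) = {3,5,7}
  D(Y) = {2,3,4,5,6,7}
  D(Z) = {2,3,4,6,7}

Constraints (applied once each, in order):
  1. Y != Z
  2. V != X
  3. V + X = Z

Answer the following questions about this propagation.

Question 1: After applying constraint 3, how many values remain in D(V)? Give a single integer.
Constraint 1 (Y != Z) on D(Y)={2,3,4,5,6,7} D(Z)={2,3,4,6,7}: no change
Constraint 2 (V != X) on D(V)={2,4,5} D(X)={3,5,7}: no change
Constraint 3 (V + X = Z) on D(V)={2,4,5} D(X)={3,5,7} D(Z)={2,3,4,6,7}: V {2,4,5}->{2,4}; X {3,5,7}->{3,5}; Z {2,3,4,6,7}->{7}
So after constraint 3: D(V)={2,4}, size = 2

Answer: 2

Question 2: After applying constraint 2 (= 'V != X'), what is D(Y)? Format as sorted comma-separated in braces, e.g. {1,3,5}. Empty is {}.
Answer: {2,3,4,5,6,7}

Derivation:
Constraint 1 (Y != Z) on D(Y)={2,3,4,5,6,7} D(Z)={2,3,4,6,7}: no change
Constraint 2 (V != X) on D(V)={2,4,5} D(X)={3,5,7}: no change
So after constraint 2: D(Y) = {2,3,4,5,6,7}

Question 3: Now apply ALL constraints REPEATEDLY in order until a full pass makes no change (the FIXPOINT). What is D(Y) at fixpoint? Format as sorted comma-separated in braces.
pass 0 (initial): D(Y)={2,3,4,5,6,7}
pass 1: V {2,4,5}->{2,4}; X {3,5,7}->{3,5}; Z {2,3,4,6,7}->{7}
pass 2: Y {2,3,4,5,6,7}->{2,3,4,5,6}
pass 3: no change
Fixpoint after 3 passes: D(Y) = {2,3,4,5,6}

Answer: {2,3,4,5,6}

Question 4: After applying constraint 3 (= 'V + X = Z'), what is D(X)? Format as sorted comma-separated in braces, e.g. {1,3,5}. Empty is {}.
Constraint 1 (Y != Z) on D(Y)={2,3,4,5,6,7} D(Z)={2,3,4,6,7}: no change
Constraint 2 (V != X) on D(V)={2,4,5} D(X)={3,5,7}: no change
Constraint 3 (V + X = Z) on D(V)={2,4,5} D(X)={3,5,7} D(Z)={2,3,4,6,7}: V {2,4,5}->{2,4}; X {3,5,7}->{3,5}; Z {2,3,4,6,7}->{7}
So after constraint 3: D(X) = {3,5}

Answer: {3,5}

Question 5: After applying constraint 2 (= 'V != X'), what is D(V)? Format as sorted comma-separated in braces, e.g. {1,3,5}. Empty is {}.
Answer: {2,4,5}

Derivation:
Constraint 1 (Y != Z) on D(Y)={2,3,4,5,6,7} D(Z)={2,3,4,6,7}: no change
Constraint 2 (V != X) on D(V)={2,4,5} D(X)={3,5,7}: no change
So after constraint 2: D(V) = {2,4,5}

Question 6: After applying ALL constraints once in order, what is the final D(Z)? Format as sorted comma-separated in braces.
Answer: {7}

Derivation:
Constraint 1 (Y != Z) on D(Y)={2,3,4,5,6,7} D(Z)={2,3,4,6,7}: no change
Constraint 2 (V != X) on D(V)={2,4,5} D(X)={3,5,7}: no change
Constraint 3 (V + X = Z) on D(V)={2,4,5} D(X)={3,5,7} D(Z)={2,3,4,6,7}: V {2,4,5}->{2,4}; X {3,5,7}->{3,5}; Z {2,3,4,6,7}->{7}
So after all 3 constraints: D(Z) = {7}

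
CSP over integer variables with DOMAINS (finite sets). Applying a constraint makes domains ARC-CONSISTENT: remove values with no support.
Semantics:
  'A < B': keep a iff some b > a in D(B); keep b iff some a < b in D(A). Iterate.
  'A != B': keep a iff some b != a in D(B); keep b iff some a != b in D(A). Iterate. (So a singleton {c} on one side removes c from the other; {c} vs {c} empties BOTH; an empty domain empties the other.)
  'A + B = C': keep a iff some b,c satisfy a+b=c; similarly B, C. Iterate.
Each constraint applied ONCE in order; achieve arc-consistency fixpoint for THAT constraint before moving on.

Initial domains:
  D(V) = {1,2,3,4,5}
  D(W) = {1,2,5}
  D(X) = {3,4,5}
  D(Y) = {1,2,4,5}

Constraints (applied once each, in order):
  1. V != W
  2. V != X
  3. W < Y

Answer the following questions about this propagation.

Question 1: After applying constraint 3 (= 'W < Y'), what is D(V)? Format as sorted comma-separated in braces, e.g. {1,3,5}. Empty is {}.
Constraint 1 (V != W) on D(V)={1,2,3,4,5} D(W)={1,2,5}: no change
Constraint 2 (V != X) on D(V)={1,2,3,4,5} D(X)={3,4,5}: no change
Constraint 3 (W < Y) on D(W)={1,2,5} D(Y)={1,2,4,5}: W {1,2,5}->{1,2}; Y {1,2,4,5}->{2,4,5}
So after constraint 3: D(V) = {1,2,3,4,5}

Answer: {1,2,3,4,5}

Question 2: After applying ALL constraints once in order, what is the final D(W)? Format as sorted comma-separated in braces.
Constraint 1 (V != W) on D(V)={1,2,3,4,5} D(W)={1,2,5}: no change
Constraint 2 (V != X) on D(V)={1,2,3,4,5} D(X)={3,4,5}: no change
Constraint 3 (W < Y) on D(W)={1,2,5} D(Y)={1,2,4,5}: W {1,2,5}->{1,2}; Y {1,2,4,5}->{2,4,5}
So after all 3 constraints: D(W) = {1,2}

Answer: {1,2}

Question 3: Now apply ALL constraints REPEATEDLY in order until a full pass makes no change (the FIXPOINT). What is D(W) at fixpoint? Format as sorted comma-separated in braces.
Answer: {1,2}

Derivation:
pass 0 (initial): D(W)={1,2,5}
pass 1: W {1,2,5}->{1,2}; Y {1,2,4,5}->{2,4,5}
pass 2: no change
Fixpoint after 2 passes: D(W) = {1,2}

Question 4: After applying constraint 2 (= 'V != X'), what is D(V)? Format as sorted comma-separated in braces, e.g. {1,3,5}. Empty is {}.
Answer: {1,2,3,4,5}

Derivation:
Constraint 1 (V != W) on D(V)={1,2,3,4,5} D(W)={1,2,5}: no change
Constraint 2 (V != X) on D(V)={1,2,3,4,5} D(X)={3,4,5}: no change
So after constraint 2: D(V) = {1,2,3,4,5}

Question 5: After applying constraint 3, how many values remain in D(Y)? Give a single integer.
Answer: 3

Derivation:
Constraint 1 (V != W) on D(V)={1,2,3,4,5} D(W)={1,2,5}: no change
Constraint 2 (V != X) on D(V)={1,2,3,4,5} D(X)={3,4,5}: no change
Constraint 3 (W < Y) on D(W)={1,2,5} D(Y)={1,2,4,5}: W {1,2,5}->{1,2}; Y {1,2,4,5}->{2,4,5}
So after constraint 3: D(Y)={2,4,5}, size = 3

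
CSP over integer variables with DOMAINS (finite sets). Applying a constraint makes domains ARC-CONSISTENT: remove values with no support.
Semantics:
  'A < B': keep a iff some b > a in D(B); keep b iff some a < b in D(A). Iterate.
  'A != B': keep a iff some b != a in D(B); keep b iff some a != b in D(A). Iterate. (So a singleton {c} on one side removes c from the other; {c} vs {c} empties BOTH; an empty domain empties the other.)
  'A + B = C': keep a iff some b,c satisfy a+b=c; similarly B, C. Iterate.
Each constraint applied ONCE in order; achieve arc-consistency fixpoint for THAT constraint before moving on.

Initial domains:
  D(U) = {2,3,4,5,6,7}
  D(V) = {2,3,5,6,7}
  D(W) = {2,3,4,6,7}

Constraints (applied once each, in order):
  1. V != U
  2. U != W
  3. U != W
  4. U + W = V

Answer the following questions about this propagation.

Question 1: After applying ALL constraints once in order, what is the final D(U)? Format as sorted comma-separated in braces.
Answer: {2,3,4,5}

Derivation:
Constraint 1 (V != U) on D(V)={2,3,5,6,7} D(U)={2,3,4,5,6,7}: no change
Constraint 2 (U != W) on D(U)={2,3,4,5,6,7} D(W)={2,3,4,6,7}: no change
Constraint 3 (U != W) on D(U)={2,3,4,5,6,7} D(W)={2,3,4,6,7}: no change
Constraint 4 (U + W = V) on D(U)={2,3,4,5,6,7} D(W)={2,3,4,6,7} D(V)={2,3,5,6,7}: U {2,3,4,5,6,7}->{2,3,4,5}; W {2,3,4,6,7}->{2,3,4}; V {2,3,5,6,7}->{5,6,7}
So after all 4 constraints: D(U) = {2,3,4,5}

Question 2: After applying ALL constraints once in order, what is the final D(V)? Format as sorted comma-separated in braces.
Constraint 1 (V != U) on D(V)={2,3,5,6,7} D(U)={2,3,4,5,6,7}: no change
Constraint 2 (U != W) on D(U)={2,3,4,5,6,7} D(W)={2,3,4,6,7}: no change
Constraint 3 (U != W) on D(U)={2,3,4,5,6,7} D(W)={2,3,4,6,7}: no change
Constraint 4 (U + W = V) on D(U)={2,3,4,5,6,7} D(W)={2,3,4,6,7} D(V)={2,3,5,6,7}: U {2,3,4,5,6,7}->{2,3,4,5}; W {2,3,4,6,7}->{2,3,4}; V {2,3,5,6,7}->{5,6,7}
So after all 4 constraints: D(V) = {5,6,7}

Answer: {5,6,7}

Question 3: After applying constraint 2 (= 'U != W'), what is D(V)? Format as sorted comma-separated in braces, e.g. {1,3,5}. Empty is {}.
Answer: {2,3,5,6,7}

Derivation:
Constraint 1 (V != U) on D(V)={2,3,5,6,7} D(U)={2,3,4,5,6,7}: no change
Constraint 2 (U != W) on D(U)={2,3,4,5,6,7} D(W)={2,3,4,6,7}: no change
So after constraint 2: D(V) = {2,3,5,6,7}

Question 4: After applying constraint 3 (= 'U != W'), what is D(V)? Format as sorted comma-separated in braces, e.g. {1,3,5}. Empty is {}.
Constraint 1 (V != U) on D(V)={2,3,5,6,7} D(U)={2,3,4,5,6,7}: no change
Constraint 2 (U != W) on D(U)={2,3,4,5,6,7} D(W)={2,3,4,6,7}: no change
Constraint 3 (U != W) on D(U)={2,3,4,5,6,7} D(W)={2,3,4,6,7}: no change
So after constraint 3: D(V) = {2,3,5,6,7}

Answer: {2,3,5,6,7}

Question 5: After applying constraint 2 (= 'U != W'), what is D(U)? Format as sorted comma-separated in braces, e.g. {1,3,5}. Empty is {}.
Answer: {2,3,4,5,6,7}

Derivation:
Constraint 1 (V != U) on D(V)={2,3,5,6,7} D(U)={2,3,4,5,6,7}: no change
Constraint 2 (U != W) on D(U)={2,3,4,5,6,7} D(W)={2,3,4,6,7}: no change
So after constraint 2: D(U) = {2,3,4,5,6,7}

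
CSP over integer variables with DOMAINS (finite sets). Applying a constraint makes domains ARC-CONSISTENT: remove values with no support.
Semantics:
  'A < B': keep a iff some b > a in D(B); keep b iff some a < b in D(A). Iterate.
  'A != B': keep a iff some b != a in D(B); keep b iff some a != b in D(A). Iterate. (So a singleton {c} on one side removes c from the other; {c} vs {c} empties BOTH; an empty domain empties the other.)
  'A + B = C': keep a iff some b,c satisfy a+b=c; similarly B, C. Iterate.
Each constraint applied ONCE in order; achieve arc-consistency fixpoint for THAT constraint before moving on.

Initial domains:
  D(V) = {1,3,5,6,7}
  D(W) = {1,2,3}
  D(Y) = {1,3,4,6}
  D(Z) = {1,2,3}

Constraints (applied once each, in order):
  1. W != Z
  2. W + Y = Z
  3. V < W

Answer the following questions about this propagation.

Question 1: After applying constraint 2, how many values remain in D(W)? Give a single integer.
Answer: 2

Derivation:
Constraint 1 (W != Z) on D(W)={1,2,3} D(Z)={1,2,3}: no change
Constraint 2 (W + Y = Z) on D(W)={1,2,3} D(Y)={1,3,4,6} D(Z)={1,2,3}: W {1,2,3}->{1,2}; Y {1,3,4,6}->{1}; Z {1,2,3}->{2,3}
So after constraint 2: D(W)={1,2}, size = 2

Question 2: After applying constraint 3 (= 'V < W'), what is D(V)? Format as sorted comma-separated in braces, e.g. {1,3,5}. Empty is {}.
Constraint 1 (W != Z) on D(W)={1,2,3} D(Z)={1,2,3}: no change
Constraint 2 (W + Y = Z) on D(W)={1,2,3} D(Y)={1,3,4,6} D(Z)={1,2,3}: W {1,2,3}->{1,2}; Y {1,3,4,6}->{1}; Z {1,2,3}->{2,3}
Constraint 3 (V < W) on D(V)={1,3,5,6,7} D(W)={1,2}: V {1,3,5,6,7}->{1}; W {1,2}->{2}
So after constraint 3: D(V) = {1}

Answer: {1}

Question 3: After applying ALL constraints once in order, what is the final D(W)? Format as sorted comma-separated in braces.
Constraint 1 (W != Z) on D(W)={1,2,3} D(Z)={1,2,3}: no change
Constraint 2 (W + Y = Z) on D(W)={1,2,3} D(Y)={1,3,4,6} D(Z)={1,2,3}: W {1,2,3}->{1,2}; Y {1,3,4,6}->{1}; Z {1,2,3}->{2,3}
Constraint 3 (V < W) on D(V)={1,3,5,6,7} D(W)={1,2}: V {1,3,5,6,7}->{1}; W {1,2}->{2}
So after all 3 constraints: D(W) = {2}

Answer: {2}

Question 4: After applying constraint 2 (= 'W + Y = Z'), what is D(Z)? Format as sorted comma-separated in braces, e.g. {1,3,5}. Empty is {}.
Constraint 1 (W != Z) on D(W)={1,2,3} D(Z)={1,2,3}: no change
Constraint 2 (W + Y = Z) on D(W)={1,2,3} D(Y)={1,3,4,6} D(Z)={1,2,3}: W {1,2,3}->{1,2}; Y {1,3,4,6}->{1}; Z {1,2,3}->{2,3}
So after constraint 2: D(Z) = {2,3}

Answer: {2,3}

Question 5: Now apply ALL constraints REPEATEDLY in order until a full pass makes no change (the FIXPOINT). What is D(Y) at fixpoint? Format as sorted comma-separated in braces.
pass 0 (initial): D(Y)={1,3,4,6}
pass 1: V {1,3,5,6,7}->{1}; W {1,2,3}->{2}; Y {1,3,4,6}->{1}; Z {1,2,3}->{2,3}
pass 2: Z {2,3}->{3}
pass 3: no change
Fixpoint after 3 passes: D(Y) = {1}

Answer: {1}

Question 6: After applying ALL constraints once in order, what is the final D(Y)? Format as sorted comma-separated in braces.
Answer: {1}

Derivation:
Constraint 1 (W != Z) on D(W)={1,2,3} D(Z)={1,2,3}: no change
Constraint 2 (W + Y = Z) on D(W)={1,2,3} D(Y)={1,3,4,6} D(Z)={1,2,3}: W {1,2,3}->{1,2}; Y {1,3,4,6}->{1}; Z {1,2,3}->{2,3}
Constraint 3 (V < W) on D(V)={1,3,5,6,7} D(W)={1,2}: V {1,3,5,6,7}->{1}; W {1,2}->{2}
So after all 3 constraints: D(Y) = {1}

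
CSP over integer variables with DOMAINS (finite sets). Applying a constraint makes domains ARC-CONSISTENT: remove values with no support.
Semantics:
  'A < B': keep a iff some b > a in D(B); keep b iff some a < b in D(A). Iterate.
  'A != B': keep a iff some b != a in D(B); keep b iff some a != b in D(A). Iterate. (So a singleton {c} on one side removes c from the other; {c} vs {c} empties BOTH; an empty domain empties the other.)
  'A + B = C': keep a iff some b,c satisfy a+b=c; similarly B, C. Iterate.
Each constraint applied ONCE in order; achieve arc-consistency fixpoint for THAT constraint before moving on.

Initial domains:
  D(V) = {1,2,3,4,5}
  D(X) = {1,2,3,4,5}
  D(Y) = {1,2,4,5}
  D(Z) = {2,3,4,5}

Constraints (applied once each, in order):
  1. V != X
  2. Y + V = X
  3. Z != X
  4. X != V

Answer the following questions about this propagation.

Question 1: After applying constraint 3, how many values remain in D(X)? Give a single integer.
Constraint 1 (V != X) on D(V)={1,2,3,4,5} D(X)={1,2,3,4,5}: no change
Constraint 2 (Y + V = X) on D(Y)={1,2,4,5} D(V)={1,2,3,4,5} D(X)={1,2,3,4,5}: Y {1,2,4,5}->{1,2,4}; V {1,2,3,4,5}->{1,2,3,4}; X {1,2,3,4,5}->{2,3,4,5}
Constraint 3 (Z != X) on D(Z)={2,3,4,5} D(X)={2,3,4,5}: no change
So after constraint 3: D(X)={2,3,4,5}, size = 4

Answer: 4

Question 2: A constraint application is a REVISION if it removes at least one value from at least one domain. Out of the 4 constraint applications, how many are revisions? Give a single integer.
Constraint 1 (V != X) on D(V)={1,2,3,4,5} D(X)={1,2,3,4,5}: no change => not a revision
Constraint 2 (Y + V = X) on D(Y)={1,2,4,5} D(V)={1,2,3,4,5} D(X)={1,2,3,4,5}: Y {1,2,4,5}->{1,2,4}; V {1,2,3,4,5}->{1,2,3,4}; X {1,2,3,4,5}->{2,3,4,5} => REVISION
Constraint 3 (Z != X) on D(Z)={2,3,4,5} D(X)={2,3,4,5}: no change => not a revision
Constraint 4 (X != V) on D(X)={2,3,4,5} D(V)={1,2,3,4}: no change => not a revision
Total revisions = 1

Answer: 1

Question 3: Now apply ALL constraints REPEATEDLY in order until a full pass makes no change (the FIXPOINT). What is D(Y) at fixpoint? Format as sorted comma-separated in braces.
pass 0 (initial): D(Y)={1,2,4,5}
pass 1: V {1,2,3,4,5}->{1,2,3,4}; X {1,2,3,4,5}->{2,3,4,5}; Y {1,2,4,5}->{1,2,4}
pass 2: no change
Fixpoint after 2 passes: D(Y) = {1,2,4}

Answer: {1,2,4}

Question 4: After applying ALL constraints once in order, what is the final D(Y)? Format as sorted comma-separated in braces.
Answer: {1,2,4}

Derivation:
Constraint 1 (V != X) on D(V)={1,2,3,4,5} D(X)={1,2,3,4,5}: no change
Constraint 2 (Y + V = X) on D(Y)={1,2,4,5} D(V)={1,2,3,4,5} D(X)={1,2,3,4,5}: Y {1,2,4,5}->{1,2,4}; V {1,2,3,4,5}->{1,2,3,4}; X {1,2,3,4,5}->{2,3,4,5}
Constraint 3 (Z != X) on D(Z)={2,3,4,5} D(X)={2,3,4,5}: no change
Constraint 4 (X != V) on D(X)={2,3,4,5} D(V)={1,2,3,4}: no change
So after all 4 constraints: D(Y) = {1,2,4}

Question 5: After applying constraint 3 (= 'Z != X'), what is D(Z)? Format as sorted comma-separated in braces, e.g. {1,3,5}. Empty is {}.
Constraint 1 (V != X) on D(V)={1,2,3,4,5} D(X)={1,2,3,4,5}: no change
Constraint 2 (Y + V = X) on D(Y)={1,2,4,5} D(V)={1,2,3,4,5} D(X)={1,2,3,4,5}: Y {1,2,4,5}->{1,2,4}; V {1,2,3,4,5}->{1,2,3,4}; X {1,2,3,4,5}->{2,3,4,5}
Constraint 3 (Z != X) on D(Z)={2,3,4,5} D(X)={2,3,4,5}: no change
So after constraint 3: D(Z) = {2,3,4,5}

Answer: {2,3,4,5}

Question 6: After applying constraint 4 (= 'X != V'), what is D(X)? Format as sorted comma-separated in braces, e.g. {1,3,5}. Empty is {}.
Answer: {2,3,4,5}

Derivation:
Constraint 1 (V != X) on D(V)={1,2,3,4,5} D(X)={1,2,3,4,5}: no change
Constraint 2 (Y + V = X) on D(Y)={1,2,4,5} D(V)={1,2,3,4,5} D(X)={1,2,3,4,5}: Y {1,2,4,5}->{1,2,4}; V {1,2,3,4,5}->{1,2,3,4}; X {1,2,3,4,5}->{2,3,4,5}
Constraint 3 (Z != X) on D(Z)={2,3,4,5} D(X)={2,3,4,5}: no change
Constraint 4 (X != V) on D(X)={2,3,4,5} D(V)={1,2,3,4}: no change
So after constraint 4: D(X) = {2,3,4,5}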